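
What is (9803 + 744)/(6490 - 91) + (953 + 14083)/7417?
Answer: 174442463/47461383 ≈ 3.6755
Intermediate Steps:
(9803 + 744)/(6490 - 91) + (953 + 14083)/7417 = 10547/6399 + 15036*(1/7417) = 10547*(1/6399) + 15036/7417 = 10547/6399 + 15036/7417 = 174442463/47461383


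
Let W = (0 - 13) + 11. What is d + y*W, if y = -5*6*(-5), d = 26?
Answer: -274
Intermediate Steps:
W = -2 (W = -13 + 11 = -2)
y = 150 (y = -30*(-5) = 150)
d + y*W = 26 + 150*(-2) = 26 - 300 = -274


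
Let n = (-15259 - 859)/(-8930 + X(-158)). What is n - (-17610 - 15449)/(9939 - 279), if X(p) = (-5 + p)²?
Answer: 427427821/170392740 ≈ 2.5085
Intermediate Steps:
n = -16118/17639 (n = (-15259 - 859)/(-8930 + (-5 - 158)²) = -16118/(-8930 + (-163)²) = -16118/(-8930 + 26569) = -16118/17639 ≈ -0.91377)
n - (-17610 - 15449)/(9939 - 279) = -16118/17639 - (-17610 - 15449)/(9939 - 279) = -16118/17639 - (-33059)/9660 = -16118/17639 - 1*(-33059/9660) = -16118/17639 + 33059/9660 = 427427821/170392740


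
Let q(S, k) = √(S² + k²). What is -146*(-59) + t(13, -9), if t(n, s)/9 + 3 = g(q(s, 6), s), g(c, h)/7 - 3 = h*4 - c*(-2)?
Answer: 6508 + 378*√13 ≈ 7870.9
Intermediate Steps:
g(c, h) = 21 + 14*c + 28*h (g(c, h) = 21 + 7*(h*4 - c*(-2)) = 21 + 7*(4*h + 2*c) = 21 + 7*(2*c + 4*h) = 21 + (14*c + 28*h) = 21 + 14*c + 28*h)
t(n, s) = 162 + 126*√(36 + s²) + 252*s (t(n, s) = -27 + 9*(21 + 14*√(s² + 6²) + 28*s) = -27 + 9*(21 + 14*√(s² + 36) + 28*s) = -27 + 9*(21 + 14*√(36 + s²) + 28*s) = -27 + (189 + 126*√(36 + s²) + 252*s) = 162 + 126*√(36 + s²) + 252*s)
-146*(-59) + t(13, -9) = -146*(-59) + (162 + 126*√(36 + (-9)²) + 252*(-9)) = 8614 + (162 + 126*√(36 + 81) - 2268) = 8614 + (162 + 126*√117 - 2268) = 8614 + (162 + 126*(3*√13) - 2268) = 8614 + (162 + 378*√13 - 2268) = 8614 + (-2106 + 378*√13) = 6508 + 378*√13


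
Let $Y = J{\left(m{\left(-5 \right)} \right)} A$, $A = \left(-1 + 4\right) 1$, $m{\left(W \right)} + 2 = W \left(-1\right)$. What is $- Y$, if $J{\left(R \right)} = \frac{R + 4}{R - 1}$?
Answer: $- \frac{21}{2} \approx -10.5$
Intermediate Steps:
$m{\left(W \right)} = -2 - W$ ($m{\left(W \right)} = -2 + W \left(-1\right) = -2 - W$)
$A = 3$ ($A = 3 \cdot 1 = 3$)
$J{\left(R \right)} = \frac{4 + R}{-1 + R}$
$Y = \frac{21}{2}$ ($Y = \frac{4 - -3}{-1 - -3} \cdot 3 = \frac{4 + \left(-2 + 5\right)}{-1 + \left(-2 + 5\right)} 3 = \frac{4 + 3}{-1 + 3} \cdot 3 = \frac{1}{2} \cdot 7 \cdot 3 = \frac{7}{2} \cdot 3 = \frac{21}{2} \approx 10.5$)
$- Y = \left(-1\right) \frac{21}{2} = - \frac{21}{2}$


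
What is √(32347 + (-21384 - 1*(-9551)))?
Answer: √20514 ≈ 143.23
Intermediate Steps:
√(32347 + (-21384 - 1*(-9551))) = √(32347 + (-21384 + 9551)) = √(32347 - 11833) = √20514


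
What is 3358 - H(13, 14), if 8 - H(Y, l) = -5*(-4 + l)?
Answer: 3300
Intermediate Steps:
H(Y, l) = -12 + 5*l (H(Y, l) = 8 - (-5)*(-4 + l) = 8 - (20 - 5*l) = 8 + (-20 + 5*l) = -12 + 5*l)
3358 - H(13, 14) = 3358 - (-12 + 5*14) = 3358 - (-12 + 70) = 3358 - 1*58 = 3358 - 58 = 3300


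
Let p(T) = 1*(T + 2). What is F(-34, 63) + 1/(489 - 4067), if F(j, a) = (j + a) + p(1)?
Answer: 114495/3578 ≈ 32.000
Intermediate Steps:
p(T) = 2 + T (p(T) = 1*(2 + T) = 2 + T)
F(j, a) = 3 + a + j (F(j, a) = (j + a) + (2 + 1) = (a + j) + 3 = 3 + a + j)
F(-34, 63) + 1/(489 - 4067) = (3 + 63 - 34) + 1/(489 - 4067) = 32 + 1/(-3578) = 32 - 1/3578 = 114495/3578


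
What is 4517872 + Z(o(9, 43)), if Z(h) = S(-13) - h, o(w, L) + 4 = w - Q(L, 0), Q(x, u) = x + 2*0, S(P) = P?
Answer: 4517897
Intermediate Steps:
Q(x, u) = x (Q(x, u) = x + 0 = x)
o(w, L) = -4 + w - L (o(w, L) = -4 + (w - L) = -4 + w - L)
Z(h) = -13 - h
4517872 + Z(o(9, 43)) = 4517872 + (-13 - (-4 + 9 - 1*43)) = 4517872 + (-13 - (-4 + 9 - 43)) = 4517872 + (-13 - 1*(-38)) = 4517872 + (-13 + 38) = 4517872 + 25 = 4517897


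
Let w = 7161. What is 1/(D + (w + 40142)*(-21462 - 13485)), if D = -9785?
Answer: -1/1653107726 ≈ -6.0492e-10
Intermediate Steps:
1/(D + (w + 40142)*(-21462 - 13485)) = 1/(-9785 + (7161 + 40142)*(-21462 - 13485)) = 1/(-9785 + 47303*(-34947)) = 1/(-9785 - 1653097941) = 1/(-1653107726) = -1/1653107726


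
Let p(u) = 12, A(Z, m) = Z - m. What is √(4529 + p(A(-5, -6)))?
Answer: √4541 ≈ 67.387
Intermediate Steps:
√(4529 + p(A(-5, -6))) = √(4529 + 12) = √4541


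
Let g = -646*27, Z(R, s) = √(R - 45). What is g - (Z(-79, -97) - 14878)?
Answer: -2564 - 2*I*√31 ≈ -2564.0 - 11.136*I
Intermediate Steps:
Z(R, s) = √(-45 + R)
g = -17442
g - (Z(-79, -97) - 14878) = -17442 - (√(-45 - 79) - 14878) = -17442 - (√(-124) - 14878) = -17442 - (2*I*√31 - 14878) = -17442 - (-14878 + 2*I*√31) = -17442 + (14878 - 2*I*√31) = -2564 - 2*I*√31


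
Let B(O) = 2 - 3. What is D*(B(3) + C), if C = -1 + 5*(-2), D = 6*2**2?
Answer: -288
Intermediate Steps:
B(O) = -1
D = 24 (D = 6*4 = 24)
C = -11 (C = -1 - 10 = -11)
D*(B(3) + C) = 24*(-1 - 11) = 24*(-12) = -288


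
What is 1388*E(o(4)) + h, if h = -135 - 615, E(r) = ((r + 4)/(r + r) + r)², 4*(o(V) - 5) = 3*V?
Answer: 422075/4 ≈ 1.0552e+5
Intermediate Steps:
o(V) = 5 + 3*V/4 (o(V) = 5 + (3*V)/4 = 5 + 3*V/4)
E(r) = (r + (4 + r)/(2*r))² (E(r) = ((4 + r)/((2*r)) + r)² = ((4 + r)*(1/(2*r)) + r)² = ((4 + r)/(2*r) + r)² = (r + (4 + r)/(2*r))²)
h = -750
1388*E(o(4)) + h = 1388*((4 + (5 + (¾)*4) + 2*(5 + (¾)*4)²)²/(4*(5 + (¾)*4)²)) - 750 = 1388*((4 + (5 + 3) + 2*(5 + 3)²)²/(4*(5 + 3)²)) - 750 = 1388*((¼)*(4 + 8 + 2*8²)²/8²) - 750 = 1388*((¼)*(1/64)*(4 + 8 + 2*64)²) - 750 = 1388*((¼)*(1/64)*(4 + 8 + 128)²) - 750 = 1388*((¼)*(1/64)*140²) - 750 = 1388*((¼)*(1/64)*19600) - 750 = 1388*(1225/16) - 750 = 425075/4 - 750 = 422075/4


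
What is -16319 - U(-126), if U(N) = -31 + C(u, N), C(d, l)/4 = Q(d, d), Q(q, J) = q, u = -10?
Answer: -16248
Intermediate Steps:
C(d, l) = 4*d
U(N) = -71 (U(N) = -31 + 4*(-10) = -31 - 40 = -71)
-16319 - U(-126) = -16319 - 1*(-71) = -16319 + 71 = -16248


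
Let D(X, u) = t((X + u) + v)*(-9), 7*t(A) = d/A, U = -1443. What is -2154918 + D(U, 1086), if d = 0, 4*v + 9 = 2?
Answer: -2154918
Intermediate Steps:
v = -7/4 (v = -9/4 + (¼)*2 = -9/4 + ½ = -7/4 ≈ -1.7500)
t(A) = 0 (t(A) = (0/A)/7 = (⅐)*0 = 0)
D(X, u) = 0 (D(X, u) = 0*(-9) = 0)
-2154918 + D(U, 1086) = -2154918 + 0 = -2154918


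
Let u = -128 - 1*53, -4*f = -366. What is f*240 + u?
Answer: 21779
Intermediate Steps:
f = 183/2 (f = -¼*(-366) = 183/2 ≈ 91.500)
u = -181 (u = -128 - 53 = -181)
f*240 + u = (183/2)*240 - 181 = 21960 - 181 = 21779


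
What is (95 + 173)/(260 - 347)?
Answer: -268/87 ≈ -3.0805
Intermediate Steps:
(95 + 173)/(260 - 347) = 268/(-87) = 268*(-1/87) = -268/87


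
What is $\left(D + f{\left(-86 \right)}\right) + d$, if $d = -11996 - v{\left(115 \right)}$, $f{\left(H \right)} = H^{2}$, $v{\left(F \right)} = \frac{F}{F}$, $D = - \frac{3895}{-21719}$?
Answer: $- \frac{99925224}{21719} \approx -4600.8$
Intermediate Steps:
$D = \frac{3895}{21719}$ ($D = \left(-3895\right) \left(- \frac{1}{21719}\right) = \frac{3895}{21719} \approx 0.17934$)
$v{\left(F \right)} = 1$
$d = -11997$ ($d = -11996 - 1 = -11997$)
$\left(D + f{\left(-86 \right)}\right) + d = \left(\frac{3895}{21719} + \left(-86\right)^{2}\right) - 11997 = \left(\frac{3895}{21719} + 7396\right) - 11997 = \frac{160637619}{21719} - 11997 = - \frac{99925224}{21719}$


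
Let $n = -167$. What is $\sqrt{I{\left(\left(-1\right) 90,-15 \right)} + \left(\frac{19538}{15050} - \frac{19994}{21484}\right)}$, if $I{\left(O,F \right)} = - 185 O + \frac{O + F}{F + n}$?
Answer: $\frac{\sqrt{183869155771385558201}}{105083615} \approx 129.04$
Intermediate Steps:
$I{\left(O,F \right)} = - 185 O + \frac{F + O}{-167 + F}$ ($I{\left(O,F \right)} = - 185 O + \frac{O + F}{F - 167} = - 185 O + \frac{F + O}{-167 + F}$)
$\sqrt{I{\left(\left(-1\right) 90,-15 \right)} + \left(\frac{19538}{15050} - \frac{19994}{21484}\right)} = \sqrt{\frac{-15 + 30896 \left(\left(-1\right) 90\right) - - 2775 \left(\left(-1\right) 90\right)}{-167 - 15} + \left(\frac{19538}{15050} - \frac{19994}{21484}\right)} = \sqrt{\frac{-15 + 30896 \left(-90\right) - \left(-2775\right) \left(-90\right)}{-182} + \left(19538 \cdot \frac{1}{15050} - \frac{9997}{10742}\right)} = \sqrt{- \frac{-15 - 2780640 - 249750}{182} + \left(\frac{9769}{7525} - \frac{9997}{10742}\right)} = \sqrt{\left(- \frac{1}{182}\right) \left(-3030405\right) + \frac{29711173}{80833550}} = \sqrt{\frac{432915}{26} + \frac{29711173}{80833550}} = \sqrt{\frac{8748707197187}{525418075}} = \frac{\sqrt{183869155771385558201}}{105083615}$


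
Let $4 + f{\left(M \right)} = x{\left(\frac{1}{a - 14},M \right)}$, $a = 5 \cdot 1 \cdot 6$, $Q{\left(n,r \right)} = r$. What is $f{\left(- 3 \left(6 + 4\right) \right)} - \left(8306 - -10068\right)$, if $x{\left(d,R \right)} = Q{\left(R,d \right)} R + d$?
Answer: $- \frac{294077}{16} \approx -18380.0$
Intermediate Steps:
$a = 30$ ($a = 5 \cdot 6 = 30$)
$x{\left(d,R \right)} = d + R d$ ($x{\left(d,R \right)} = d R + d = R d + d = d + R d$)
$f{\left(M \right)} = - \frac{63}{16} + \frac{M}{16}$ ($f{\left(M \right)} = -4 + \frac{1 + M}{30 - 14} = -4 + \frac{1 + M}{16} = -4 + \left(\frac{1}{16} + \frac{M}{16}\right) = - \frac{63}{16} + \frac{M}{16}$)
$f{\left(- 3 \left(6 + 4\right) \right)} - \left(8306 - -10068\right) = \left(- \frac{63}{16} + \frac{\left(-3\right) \left(6 + 4\right)}{16}\right) - \left(8306 - -10068\right) = \left(- \frac{63}{16} + \frac{\left(-3\right) 10}{16}\right) - \left(8306 + 10068\right) = \left(- \frac{63}{16} + \frac{1}{16} \left(-30\right)\right) - 18374 = \left(- \frac{63}{16} - \frac{15}{8}\right) - 18374 = - \frac{93}{16} - 18374 = - \frac{294077}{16}$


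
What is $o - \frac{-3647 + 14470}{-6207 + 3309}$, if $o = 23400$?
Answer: $\frac{67824023}{2898} \approx 23404.0$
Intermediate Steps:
$o - \frac{-3647 + 14470}{-6207 + 3309} = 23400 - \frac{-3647 + 14470}{-6207 + 3309} = 23400 - \frac{10823}{-2898} = 23400 - 10823 \left(- \frac{1}{2898}\right) = 23400 - - \frac{10823}{2898} = 23400 + \frac{10823}{2898} = \frac{67824023}{2898}$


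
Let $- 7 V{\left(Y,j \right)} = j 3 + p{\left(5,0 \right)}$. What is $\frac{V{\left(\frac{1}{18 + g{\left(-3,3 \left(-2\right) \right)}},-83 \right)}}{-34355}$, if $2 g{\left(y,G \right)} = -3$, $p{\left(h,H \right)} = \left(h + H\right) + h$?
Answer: $- \frac{239}{240485} \approx -0.00099383$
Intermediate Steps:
$p{\left(h,H \right)} = H + 2 h$ ($p{\left(h,H \right)} = \left(H + h\right) + h = H + 2 h$)
$g{\left(y,G \right)} = - \frac{3}{2}$ ($g{\left(y,G \right)} = \frac{1}{2} \left(-3\right) = - \frac{3}{2}$)
$V{\left(Y,j \right)} = - \frac{10}{7} - \frac{3 j}{7}$ ($V{\left(Y,j \right)} = - \frac{j 3 + \left(0 + 2 \cdot 5\right)}{7} = - \frac{3 j + \left(0 + 10\right)}{7} = - \frac{3 j + 10}{7} = - \frac{10 + 3 j}{7} = - \frac{10}{7} - \frac{3 j}{7}$)
$\frac{V{\left(\frac{1}{18 + g{\left(-3,3 \left(-2\right) \right)}},-83 \right)}}{-34355} = \frac{- \frac{10}{7} - - \frac{249}{7}}{-34355} = \left(- \frac{10}{7} + \frac{249}{7}\right) \left(- \frac{1}{34355}\right) = \frac{239}{7} \left(- \frac{1}{34355}\right) = - \frac{239}{240485}$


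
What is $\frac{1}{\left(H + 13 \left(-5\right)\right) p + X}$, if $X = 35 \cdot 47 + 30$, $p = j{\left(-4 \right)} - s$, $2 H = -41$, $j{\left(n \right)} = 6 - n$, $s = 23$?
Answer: $\frac{2}{5573} \approx 0.00035887$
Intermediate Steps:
$H = - \frac{41}{2}$ ($H = \frac{1}{2} \left(-41\right) = - \frac{41}{2} \approx -20.5$)
$p = -13$ ($p = \left(6 - -4\right) - 23 = \left(6 + 4\right) - 23 = 10 - 23 = -13$)
$X = 1675$ ($X = 1645 + 30 = 1675$)
$\frac{1}{\left(H + 13 \left(-5\right)\right) p + X} = \frac{1}{\left(- \frac{41}{2} + 13 \left(-5\right)\right) \left(-13\right) + 1675} = \frac{1}{\left(- \frac{41}{2} - 65\right) \left(-13\right) + 1675} = \frac{1}{\left(- \frac{171}{2}\right) \left(-13\right) + 1675} = \frac{1}{\frac{2223}{2} + 1675} = \frac{1}{\frac{5573}{2}} = \frac{2}{5573}$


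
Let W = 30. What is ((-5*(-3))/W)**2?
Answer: 1/4 ≈ 0.25000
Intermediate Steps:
((-5*(-3))/W)**2 = (-5*(-3)/30)**2 = (15*(1/30))**2 = (1/2)**2 = 1/4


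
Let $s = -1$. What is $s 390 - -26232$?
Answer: $25842$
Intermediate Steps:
$s 390 - -26232 = \left(-1\right) 390 - -26232 = -390 + 26232 = 25842$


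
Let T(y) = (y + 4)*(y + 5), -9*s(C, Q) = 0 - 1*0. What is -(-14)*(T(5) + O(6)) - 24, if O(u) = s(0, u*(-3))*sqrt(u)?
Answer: 1236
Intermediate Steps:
s(C, Q) = 0 (s(C, Q) = -(0 - 1*0)/9 = -(0 + 0)/9 = -1/9*0 = 0)
T(y) = (4 + y)*(5 + y)
O(u) = 0 (O(u) = 0*sqrt(u) = 0)
-(-14)*(T(5) + O(6)) - 24 = -(-14)*((20 + 5**2 + 9*5) + 0) - 24 = -(-14)*((20 + 25 + 45) + 0) - 24 = -(-14)*(90 + 0) - 24 = -(-14)*90 - 24 = -7*(-180) - 24 = 1260 - 24 = 1236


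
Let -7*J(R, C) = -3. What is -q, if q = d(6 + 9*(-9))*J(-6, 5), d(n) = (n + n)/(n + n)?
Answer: -3/7 ≈ -0.42857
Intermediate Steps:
d(n) = 1 (d(n) = (2*n)/((2*n)) = (2*n)*(1/(2*n)) = 1)
J(R, C) = 3/7 (J(R, C) = -⅐*(-3) = 3/7)
q = 3/7 (q = 1*(3/7) = 3/7 ≈ 0.42857)
-q = -1*3/7 = -3/7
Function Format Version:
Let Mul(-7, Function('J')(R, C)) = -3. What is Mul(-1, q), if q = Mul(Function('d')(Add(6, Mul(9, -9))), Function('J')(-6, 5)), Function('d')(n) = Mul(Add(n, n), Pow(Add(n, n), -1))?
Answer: Rational(-3, 7) ≈ -0.42857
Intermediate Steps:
Function('d')(n) = 1 (Function('d')(n) = Mul(Mul(2, n), Pow(Mul(2, n), -1)) = Mul(Mul(2, n), Mul(Rational(1, 2), Pow(n, -1))) = 1)
Function('J')(R, C) = Rational(3, 7) (Function('J')(R, C) = Mul(Rational(-1, 7), -3) = Rational(3, 7))
q = Rational(3, 7) (q = Mul(1, Rational(3, 7)) = Rational(3, 7) ≈ 0.42857)
Mul(-1, q) = Mul(-1, Rational(3, 7)) = Rational(-3, 7)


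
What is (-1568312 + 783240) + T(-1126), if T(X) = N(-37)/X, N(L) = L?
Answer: -883991035/1126 ≈ -7.8507e+5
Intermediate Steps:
T(X) = -37/X
(-1568312 + 783240) + T(-1126) = (-1568312 + 783240) - 37/(-1126) = -785072 - 37*(-1/1126) = -785072 + 37/1126 = -883991035/1126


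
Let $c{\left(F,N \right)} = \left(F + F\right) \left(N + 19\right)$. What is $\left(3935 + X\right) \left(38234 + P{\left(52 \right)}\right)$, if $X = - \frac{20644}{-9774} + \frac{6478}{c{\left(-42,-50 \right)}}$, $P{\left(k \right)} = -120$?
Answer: $\frac{159235066742113}{1060479} \approx 1.5015 \cdot 10^{8}$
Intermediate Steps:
$c{\left(F,N \right)} = 2 F \left(19 + N\right)$
$X = \frac{9756079}{2120958}$ ($X = - \frac{20644}{-9774} + \frac{6478}{2 \left(-42\right) \left(19 - 50\right)} = \left(-20644\right) \left(- \frac{1}{9774}\right) + \frac{6478}{2 \left(-42\right) \left(-31\right)} = \frac{10322}{4887} + \frac{6478}{2604} = \frac{10322}{4887} + 6478 \cdot \frac{1}{2604} = \frac{10322}{4887} + \frac{3239}{1302} = \frac{9756079}{2120958} \approx 4.5998$)
$\left(3935 + X\right) \left(38234 + P{\left(52 \right)}\right) = \left(3935 + \frac{9756079}{2120958}\right) \left(38234 - 120\right) = \frac{8355725809}{2120958} \cdot 38114 = \frac{159235066742113}{1060479}$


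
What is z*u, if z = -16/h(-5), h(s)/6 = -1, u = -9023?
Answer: -72184/3 ≈ -24061.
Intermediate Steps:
h(s) = -6 (h(s) = 6*(-1) = -6)
z = 8/3 (z = -16/(-6) = -16*(-⅙) = 8/3 ≈ 2.6667)
z*u = (8/3)*(-9023) = -72184/3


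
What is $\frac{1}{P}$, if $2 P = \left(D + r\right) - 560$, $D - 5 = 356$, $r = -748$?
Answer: $- \frac{2}{947} \approx -0.0021119$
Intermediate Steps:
$D = 361$ ($D = 5 + 356 = 361$)
$P = - \frac{947}{2}$ ($P = \frac{\left(361 - 748\right) - 560}{2} = \frac{-387 - 560}{2} = \frac{1}{2} \left(-947\right) = - \frac{947}{2} \approx -473.5$)
$\frac{1}{P} = \frac{1}{- \frac{947}{2}} = - \frac{2}{947}$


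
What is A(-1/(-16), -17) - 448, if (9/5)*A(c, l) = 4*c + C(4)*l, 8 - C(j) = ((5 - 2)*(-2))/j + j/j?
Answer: -19013/36 ≈ -528.14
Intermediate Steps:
C(j) = 7 + 6/j (C(j) = 8 - (((5 - 2)*(-2))/j + j/j) = 8 - ((3*(-2))/j + 1) = 8 - (-6/j + 1) = 8 - (1 - 6/j) = 8 + (-1 + 6/j) = 7 + 6/j)
A(c, l) = 20*c/9 + 85*l/18 (A(c, l) = 5*(4*c + (7 + 6/4)*l)/9 = 5*(4*c + (7 + 6*(¼))*l)/9 = 5*(4*c + (7 + 3/2)*l)/9 = 5*(4*c + 17*l/2)/9 = 20*c/9 + 85*l/18)
A(-1/(-16), -17) - 448 = (20*(-1/(-16))/9 + (85/18)*(-17)) - 448 = (20*(-1*(-1/16))/9 - 1445/18) - 448 = ((20/9)*(1/16) - 1445/18) - 448 = (5/36 - 1445/18) - 448 = -2885/36 - 448 = -19013/36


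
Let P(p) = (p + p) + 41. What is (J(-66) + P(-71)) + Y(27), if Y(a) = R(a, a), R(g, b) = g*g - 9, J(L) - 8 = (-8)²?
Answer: 691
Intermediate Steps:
J(L) = 72 (J(L) = 8 + (-8)² = 8 + 64 = 72)
R(g, b) = -9 + g² (R(g, b) = g² - 9 = -9 + g²)
Y(a) = -9 + a²
P(p) = 41 + 2*p (P(p) = 2*p + 41 = 41 + 2*p)
(J(-66) + P(-71)) + Y(27) = (72 + (41 + 2*(-71))) + (-9 + 27²) = (72 + (41 - 142)) + (-9 + 729) = (72 - 101) + 720 = -29 + 720 = 691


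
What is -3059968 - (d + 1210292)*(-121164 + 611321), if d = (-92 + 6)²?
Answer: -596861356984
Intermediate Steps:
d = 7396 (d = (-86)² = 7396)
-3059968 - (d + 1210292)*(-121164 + 611321) = -3059968 - (7396 + 1210292)*(-121164 + 611321) = -3059968 - 1217688*490157 = -3059968 - 1*596858297016 = -3059968 - 596858297016 = -596861356984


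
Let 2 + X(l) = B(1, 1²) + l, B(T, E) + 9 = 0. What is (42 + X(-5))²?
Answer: 676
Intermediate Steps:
B(T, E) = -9 (B(T, E) = -9 + 0 = -9)
X(l) = -11 + l (X(l) = -2 + (-9 + l) = -11 + l)
(42 + X(-5))² = (42 + (-11 - 5))² = (42 - 16)² = 26² = 676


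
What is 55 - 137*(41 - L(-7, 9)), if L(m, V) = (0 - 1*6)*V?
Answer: -12960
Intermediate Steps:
L(m, V) = -6*V (L(m, V) = (0 - 6)*V = -6*V)
55 - 137*(41 - L(-7, 9)) = 55 - 137*(41 - (-6)*9) = 55 - 137*(41 - 1*(-54)) = 55 - 137*(41 + 54) = 55 - 137*95 = 55 - 13015 = -12960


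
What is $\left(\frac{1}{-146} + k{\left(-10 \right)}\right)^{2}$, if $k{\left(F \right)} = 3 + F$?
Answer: $\frac{1046529}{21316} \approx 49.096$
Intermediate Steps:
$\left(\frac{1}{-146} + k{\left(-10 \right)}\right)^{2} = \left(\frac{1}{-146} + \left(3 - 10\right)\right)^{2} = \left(- \frac{1}{146} - 7\right)^{2} = \left(- \frac{1023}{146}\right)^{2} = \frac{1046529}{21316}$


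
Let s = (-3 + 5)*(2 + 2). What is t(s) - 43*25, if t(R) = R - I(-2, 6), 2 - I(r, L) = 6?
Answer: -1063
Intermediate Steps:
s = 8 (s = 2*4 = 8)
I(r, L) = -4 (I(r, L) = 2 - 1*6 = 2 - 6 = -4)
t(R) = 4 + R (t(R) = R - 1*(-4) = R + 4 = 4 + R)
t(s) - 43*25 = (4 + 8) - 43*25 = 12 - 1075 = -1063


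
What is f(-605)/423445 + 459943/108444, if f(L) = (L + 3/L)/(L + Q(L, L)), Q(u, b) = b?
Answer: 71287255151271091/16807893468019500 ≈ 4.2413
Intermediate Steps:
f(L) = (L + 3/L)/(2*L) (f(L) = (L + 3/L)/(L + L) = (L + 3/L)/((2*L)) = (L + 3/L)*(1/(2*L)) = (L + 3/L)/(2*L))
f(-605)/423445 + 459943/108444 = ((½)*(3 + (-605)²)/(-605)²)/423445 + 459943/108444 = ((½)*(1/366025)*(3 + 366025))*(1/423445) + 459943*(1/108444) = ((½)*(1/366025)*366028)*(1/423445) + 459943/108444 = (183014/366025)*(1/423445) + 459943/108444 = 183014/154991456125 + 459943/108444 = 71287255151271091/16807893468019500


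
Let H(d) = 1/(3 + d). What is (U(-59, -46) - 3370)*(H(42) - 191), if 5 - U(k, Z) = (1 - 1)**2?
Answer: 5783762/9 ≈ 6.4264e+5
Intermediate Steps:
U(k, Z) = 5 (U(k, Z) = 5 - (1 - 1)**2 = 5 - 1*0**2 = 5 - 1*0 = 5 + 0 = 5)
(U(-59, -46) - 3370)*(H(42) - 191) = (5 - 3370)*(1/(3 + 42) - 191) = -3365*(1/45 - 191) = -3365*(-8594/45) = 5783762/9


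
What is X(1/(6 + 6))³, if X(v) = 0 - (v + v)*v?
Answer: -1/373248 ≈ -2.6792e-6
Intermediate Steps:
X(v) = -2*v² (X(v) = 0 - 2*v*v = 0 - 2*v² = -2*v²)
X(1/(6 + 6))³ = (-2/(6 + 6)²)³ = (-2*(1/12)²)³ = (-2*1/144)³ = (-1/72)³ = -1/373248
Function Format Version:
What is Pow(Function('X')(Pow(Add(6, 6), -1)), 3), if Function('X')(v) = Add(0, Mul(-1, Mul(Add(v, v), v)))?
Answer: Rational(-1, 373248) ≈ -2.6792e-6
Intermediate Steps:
Function('X')(v) = Mul(-2, Pow(v, 2)) (Function('X')(v) = Add(0, Mul(-1, Mul(Mul(2, v), v))) = Add(0, Mul(-1, Mul(2, Pow(v, 2)))) = Add(0, Mul(-2, Pow(v, 2))) = Mul(-2, Pow(v, 2)))
Pow(Function('X')(Pow(Add(6, 6), -1)), 3) = Pow(Mul(-2, Pow(Pow(Add(6, 6), -1), 2)), 3) = Pow(Mul(-2, Pow(Pow(12, -1), 2)), 3) = Pow(Mul(-2, Pow(Rational(1, 12), 2)), 3) = Pow(Mul(-2, Rational(1, 144)), 3) = Pow(Rational(-1, 72), 3) = Rational(-1, 373248)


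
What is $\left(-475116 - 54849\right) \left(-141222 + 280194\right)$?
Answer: $-73650295980$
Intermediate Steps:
$\left(-475116 - 54849\right) \left(-141222 + 280194\right) = \left(-475116 + \left(-227193 + 172344\right)\right) 138972 = \left(-475116 - 54849\right) 138972 = \left(-529965\right) 138972 = -73650295980$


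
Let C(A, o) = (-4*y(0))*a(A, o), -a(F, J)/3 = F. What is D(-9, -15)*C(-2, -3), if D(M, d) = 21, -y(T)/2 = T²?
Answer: 0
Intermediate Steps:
a(F, J) = -3*F
y(T) = -2*T²
C(A, o) = 0 (C(A, o) = (-(-8)*0²)*(-3*A) = (-(-8)*0)*(-3*A) = (-4*0)*(-3*A) = 0*(-3*A) = 0)
D(-9, -15)*C(-2, -3) = 21*0 = 0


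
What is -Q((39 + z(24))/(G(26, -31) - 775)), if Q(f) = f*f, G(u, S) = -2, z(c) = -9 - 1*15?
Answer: -25/67081 ≈ -0.00037268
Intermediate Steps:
z(c) = -24 (z(c) = -9 - 15 = -24)
Q(f) = f**2
-Q((39 + z(24))/(G(26, -31) - 775)) = -((39 - 24)/(-2 - 775))**2 = -(15/(-777))**2 = -(15*(-1/777))**2 = -(-5/259)**2 = -1*25/67081 = -25/67081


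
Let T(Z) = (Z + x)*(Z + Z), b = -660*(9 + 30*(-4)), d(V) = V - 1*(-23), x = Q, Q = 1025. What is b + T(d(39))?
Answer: 208048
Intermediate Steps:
x = 1025
d(V) = 23 + V (d(V) = V + 23 = 23 + V)
b = 73260 (b = -660*(9 - 120) = -660*(-111) = 73260)
T(Z) = 2*Z*(1025 + Z) (T(Z) = (Z + 1025)*(Z + Z) = (1025 + Z)*(2*Z) = 2*Z*(1025 + Z))
b + T(d(39)) = 73260 + 2*(23 + 39)*(1025 + (23 + 39)) = 73260 + 2*62*(1025 + 62) = 73260 + 2*62*1087 = 73260 + 134788 = 208048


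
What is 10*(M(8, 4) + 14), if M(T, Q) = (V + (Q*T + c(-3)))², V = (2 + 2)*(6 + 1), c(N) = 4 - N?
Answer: 45030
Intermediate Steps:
V = 28 (V = 4*7 = 28)
M(T, Q) = (35 + Q*T)² (M(T, Q) = (28 + (Q*T + (4 - 1*(-3))))² = (28 + (Q*T + (4 + 3)))² = (28 + (Q*T + 7))² = (28 + (7 + Q*T))² = (35 + Q*T)²)
10*(M(8, 4) + 14) = 10*((35 + 4*8)² + 14) = 10*((35 + 32)² + 14) = 10*(67² + 14) = 10*(4489 + 14) = 10*4503 = 45030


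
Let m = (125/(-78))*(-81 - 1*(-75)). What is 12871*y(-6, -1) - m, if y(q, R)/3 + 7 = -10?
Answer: -8533598/13 ≈ -6.5643e+5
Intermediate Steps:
y(q, R) = -51 (y(q, R) = -21 + 3*(-10) = -21 - 30 = -51)
m = 125/13 (m = (-1/78*125)*(-81 + 75) = -125/78*(-6) = 125/13 ≈ 9.6154)
12871*y(-6, -1) - m = 12871*(-51) - 1*125/13 = -656421 - 125/13 = -8533598/13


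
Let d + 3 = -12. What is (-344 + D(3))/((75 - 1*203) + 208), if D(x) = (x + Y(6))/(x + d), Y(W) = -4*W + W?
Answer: -1371/320 ≈ -4.2844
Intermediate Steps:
Y(W) = -3*W
d = -15 (d = -3 - 12 = -15)
D(x) = (-18 + x)/(-15 + x) (D(x) = (x - 3*6)/(x - 15) = (x - 18)/(-15 + x) = (-18 + x)/(-15 + x))
(-344 + D(3))/((75 - 1*203) + 208) = (-344 + (-18 + 3)/(-15 + 3))/((75 - 1*203) + 208) = (-344 - 15/(-12))/((75 - 203) + 208) = (-344 - 1/12*(-15))/(-128 + 208) = (-344 + 5/4)/80 = -1371/4*1/80 = -1371/320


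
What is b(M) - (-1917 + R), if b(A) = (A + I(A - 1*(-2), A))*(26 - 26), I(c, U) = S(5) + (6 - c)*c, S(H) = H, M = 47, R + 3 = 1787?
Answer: 133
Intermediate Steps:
R = 1784 (R = -3 + 1787 = 1784)
I(c, U) = 5 + c*(6 - c) (I(c, U) = 5 + (6 - c)*c = 5 + c*(6 - c))
b(A) = 0 (b(A) = (A + (5 - (A - 1*(-2))² + 6*(A - 1*(-2))))*(26 - 26) = (A + (5 - (A + 2)² + 6*(A + 2)))*0 = (A + (5 - (2 + A)² + 6*(2 + A)))*0 = (A + (5 - (2 + A)² + (12 + 6*A)))*0 = (A + (17 - (2 + A)² + 6*A))*0 = (17 - (2 + A)² + 7*A)*0 = 0)
b(M) - (-1917 + R) = 0 - (-1917 + 1784) = 0 - 1*(-133) = 0 + 133 = 133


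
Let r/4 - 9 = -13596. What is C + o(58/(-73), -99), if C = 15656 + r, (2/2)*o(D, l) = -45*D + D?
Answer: -2821964/73 ≈ -38657.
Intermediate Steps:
r = -54348 (r = 36 + 4*(-13596) = 36 - 54384 = -54348)
o(D, l) = -44*D (o(D, l) = -45*D + D = -44*D)
C = -38692 (C = 15656 - 54348 = -38692)
C + o(58/(-73), -99) = -38692 - 2552/(-73) = -38692 - 2552*(-1)/73 = -38692 - 44*(-58/73) = -38692 + 2552/73 = -2821964/73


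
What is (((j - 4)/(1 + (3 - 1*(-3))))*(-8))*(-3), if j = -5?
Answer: -216/7 ≈ -30.857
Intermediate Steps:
(((j - 4)/(1 + (3 - 1*(-3))))*(-8))*(-3) = (((-5 - 4)/(1 + (3 - 1*(-3))))*(-8))*(-3) = (-9/(1 + (3 + 3))*(-8))*(-3) = (-9/(1 + 6)*(-8))*(-3) = (-9/7*(-8))*(-3) = (-9*1/7*(-8))*(-3) = -9/7*(-8)*(-3) = (72/7)*(-3) = -216/7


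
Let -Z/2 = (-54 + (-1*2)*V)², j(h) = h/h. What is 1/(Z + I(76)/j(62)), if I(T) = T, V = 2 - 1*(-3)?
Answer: -1/8116 ≈ -0.00012321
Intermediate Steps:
j(h) = 1
V = 5 (V = 2 + 3 = 5)
Z = -8192 (Z = -2*(-54 - 1*2*5)² = -2*(-54 - 2*5)² = -2*(-54 - 10)² = -2*(-64)² = -2*4096 = -8192)
1/(Z + I(76)/j(62)) = 1/(-8192 + 76/1) = 1/(-8192 + 76*1) = 1/(-8192 + 76) = 1/(-8116) = -1/8116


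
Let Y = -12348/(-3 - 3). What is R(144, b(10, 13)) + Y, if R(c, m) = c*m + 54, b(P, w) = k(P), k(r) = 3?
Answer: 2544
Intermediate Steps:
b(P, w) = 3
R(c, m) = 54 + c*m
Y = 2058 (Y = -12348/(-6) = -⅙*(-12348) = 2058)
R(144, b(10, 13)) + Y = (54 + 144*3) + 2058 = (54 + 432) + 2058 = 486 + 2058 = 2544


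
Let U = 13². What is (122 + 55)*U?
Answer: 29913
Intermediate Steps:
U = 169
(122 + 55)*U = (122 + 55)*169 = 177*169 = 29913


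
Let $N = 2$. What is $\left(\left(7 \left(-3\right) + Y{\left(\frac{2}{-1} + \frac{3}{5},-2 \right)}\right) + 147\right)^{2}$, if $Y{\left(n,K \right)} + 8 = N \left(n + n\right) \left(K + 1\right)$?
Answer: $\frac{381924}{25} \approx 15277.0$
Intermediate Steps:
$Y{\left(n,K \right)} = -8 + 4 n \left(1 + K\right)$ ($Y{\left(n,K \right)} = -8 + 2 \left(n + n\right) \left(K + 1\right) = -8 + 2 \cdot 2 n \left(1 + K\right) = -8 + 4 n \left(1 + K\right)$)
$\left(\left(7 \left(-3\right) + Y{\left(\frac{2}{-1} + \frac{3}{5},-2 \right)}\right) + 147\right)^{2} = \left(\left(7 \left(-3\right) + \left(-8 + 4 \left(\frac{2}{-1} + \frac{3}{5}\right) + 4 \left(-2\right) \left(\frac{2}{-1} + \frac{3}{5}\right)\right)\right) + 147\right)^{2} = \left(\left(-21 + \left(-8 + 4 \left(2 \left(-1\right) + 3 \cdot \frac{1}{5}\right) + 4 \left(-2\right) \left(2 \left(-1\right) + 3 \cdot \frac{1}{5}\right)\right)\right) + 147\right)^{2} = \left(\left(-21 + \left(-8 + 4 \left(-2 + \frac{3}{5}\right) + 4 \left(-2\right) \left(-2 + \frac{3}{5}\right)\right)\right) + 147\right)^{2} = \left(\left(-21 + \left(-8 + 4 \left(- \frac{7}{5}\right) + 4 \left(-2\right) \left(- \frac{7}{5}\right)\right)\right) + 147\right)^{2} = \left(\left(-21 - \frac{12}{5}\right) + 147\right)^{2} = \left(- \frac{117}{5} + 147\right)^{2} = \left(\frac{618}{5}\right)^{2} = \frac{381924}{25}$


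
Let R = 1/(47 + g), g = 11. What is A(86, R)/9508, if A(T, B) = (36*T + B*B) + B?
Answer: 10415003/31984912 ≈ 0.32562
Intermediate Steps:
R = 1/58 (R = 1/(47 + 11) = 1/58 ≈ 0.017241)
A(T, B) = B + B² + 36*T (A(T, B) = (36*T + B²) + B = (B² + 36*T) + B = B + B² + 36*T)
A(86, R)/9508 = (1/58 + (1/58)² + 36*86)/9508 = (1/58 + 1/3364 + 3096)*(1/9508) = (10415003/3364)*(1/9508) = 10415003/31984912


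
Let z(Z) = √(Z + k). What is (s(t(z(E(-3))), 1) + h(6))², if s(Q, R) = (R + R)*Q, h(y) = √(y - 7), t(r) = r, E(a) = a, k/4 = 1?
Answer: (2 + I)² ≈ 3.0 + 4.0*I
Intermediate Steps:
k = 4 (k = 4*1 = 4)
z(Z) = √(4 + Z) (z(Z) = √(Z + 4) = √(4 + Z))
h(y) = √(-7 + y)
s(Q, R) = 2*Q*R (s(Q, R) = (2*R)*Q = 2*Q*R)
(s(t(z(E(-3))), 1) + h(6))² = (2*√(4 - 3)*1 + √(-7 + 6))² = (2*√1*1 + √(-1))² = (2*1*1 + I)² = (2 + I)²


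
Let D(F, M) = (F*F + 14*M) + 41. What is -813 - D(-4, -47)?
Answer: -212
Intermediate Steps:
D(F, M) = 41 + F² + 14*M (D(F, M) = (F² + 14*M) + 41 = 41 + F² + 14*M)
-813 - D(-4, -47) = -813 - (41 + (-4)² + 14*(-47)) = -813 - (41 + 16 - 658) = -813 - 1*(-601) = -813 + 601 = -212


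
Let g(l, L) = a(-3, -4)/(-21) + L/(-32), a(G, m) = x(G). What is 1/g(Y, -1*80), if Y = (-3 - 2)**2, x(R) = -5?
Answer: 42/115 ≈ 0.36522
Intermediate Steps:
Y = 25 (Y = (-5)**2 = 25)
a(G, m) = -5
g(l, L) = 5/21 - L/32 (g(l, L) = -5/(-21) + L/(-32) = -5*(-1/21) + L*(-1/32) = 5/21 - L/32)
1/g(Y, -1*80) = 1/(5/21 - (-1)*80/32) = 1/(5/21 - 1/32*(-80)) = 1/(5/21 + 5/2) = 1/(115/42) = 42/115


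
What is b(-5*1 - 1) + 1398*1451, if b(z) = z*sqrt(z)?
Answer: 2028498 - 6*I*sqrt(6) ≈ 2.0285e+6 - 14.697*I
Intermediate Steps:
b(z) = z**(3/2)
b(-5*1 - 1) + 1398*1451 = (-5*1 - 1)**(3/2) + 1398*1451 = (-5 - 1)**(3/2) + 2028498 = (-6)**(3/2) + 2028498 = -6*I*sqrt(6) + 2028498 = 2028498 - 6*I*sqrt(6)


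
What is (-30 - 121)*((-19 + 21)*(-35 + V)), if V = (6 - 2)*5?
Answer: 4530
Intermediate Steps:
V = 20 (V = 4*5 = 20)
(-30 - 121)*((-19 + 21)*(-35 + V)) = (-30 - 121)*((-19 + 21)*(-35 + 20)) = -302*(-15) = -151*(-30) = 4530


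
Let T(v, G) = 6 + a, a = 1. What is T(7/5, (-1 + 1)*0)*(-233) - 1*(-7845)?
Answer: 6214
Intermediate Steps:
T(v, G) = 7 (T(v, G) = 6 + 1 = 7)
T(7/5, (-1 + 1)*0)*(-233) - 1*(-7845) = 7*(-233) - 1*(-7845) = -1631 + 7845 = 6214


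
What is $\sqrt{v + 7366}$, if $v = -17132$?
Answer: $i \sqrt{9766} \approx 98.823 i$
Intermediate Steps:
$\sqrt{v + 7366} = \sqrt{-17132 + 7366} = \sqrt{-9766} = i \sqrt{9766}$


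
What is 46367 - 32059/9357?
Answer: 433823960/9357 ≈ 46364.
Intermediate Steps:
46367 - 32059/9357 = 433823960/9357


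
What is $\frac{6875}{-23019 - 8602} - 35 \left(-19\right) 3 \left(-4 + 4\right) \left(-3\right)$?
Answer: $- \frac{6875}{31621} \approx -0.21742$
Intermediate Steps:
$\frac{6875}{-23019 - 8602} - 35 \left(-19\right) 3 \left(-4 + 4\right) \left(-3\right) = \frac{6875}{-23019 - 8602} - - 665 \cdot 3 \cdot 0 \left(-3\right) = \frac{6875}{-31621} - - 665 \cdot 0 \left(-3\right) = 6875 \left(- \frac{1}{31621}\right) - \left(-665\right) 0 = - \frac{6875}{31621} - 0 = - \frac{6875}{31621} + 0 = - \frac{6875}{31621}$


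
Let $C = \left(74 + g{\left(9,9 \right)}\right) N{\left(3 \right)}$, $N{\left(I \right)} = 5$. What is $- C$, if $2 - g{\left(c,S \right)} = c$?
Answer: $-335$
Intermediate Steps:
$g{\left(c,S \right)} = 2 - c$
$C = 335$ ($C = \left(74 + \left(2 - 9\right)\right) 5 = \left(74 - 7\right) 5 = 67 \cdot 5 = 335$)
$- C = \left(-1\right) 335 = -335$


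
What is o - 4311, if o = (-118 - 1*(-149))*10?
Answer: -4001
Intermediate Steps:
o = 310 (o = (-118 + 149)*10 = 31*10 = 310)
o - 4311 = 310 - 4311 = -4001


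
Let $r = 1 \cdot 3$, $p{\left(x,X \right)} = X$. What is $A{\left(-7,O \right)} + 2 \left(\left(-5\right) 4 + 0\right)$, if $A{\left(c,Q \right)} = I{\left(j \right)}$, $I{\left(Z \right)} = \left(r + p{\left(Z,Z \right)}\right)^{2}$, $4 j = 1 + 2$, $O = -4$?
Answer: $- \frac{415}{16} \approx -25.938$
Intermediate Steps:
$r = 3$
$j = \frac{3}{4}$ ($j = \frac{1 + 2}{4} = \frac{1}{4} \cdot 3 = \frac{3}{4} \approx 0.75$)
$I{\left(Z \right)} = \left(3 + Z\right)^{2}$
$A{\left(c,Q \right)} = \frac{225}{16}$ ($A{\left(c,Q \right)} = \left(3 + \frac{3}{4}\right)^{2} = \left(\frac{15}{4}\right)^{2} = \frac{225}{16}$)
$A{\left(-7,O \right)} + 2 \left(\left(-5\right) 4 + 0\right) = \frac{225}{16} + 2 \left(\left(-5\right) 4 + 0\right) = \frac{225}{16} + 2 \left(-20 + 0\right) = \frac{225}{16} + 2 \left(-20\right) = \frac{225}{16} - 40 = - \frac{415}{16}$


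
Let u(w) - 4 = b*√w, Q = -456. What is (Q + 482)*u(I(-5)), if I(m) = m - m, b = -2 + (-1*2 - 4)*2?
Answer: 104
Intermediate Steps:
b = -14 (b = -2 + (-2 - 4)*2 = -2 - 6*2 = -2 - 12 = -14)
I(m) = 0
u(w) = 4 - 14*√w
(Q + 482)*u(I(-5)) = (-456 + 482)*(4 - 14*√0) = 26*(4 - 14*0) = 26*(4 + 0) = 26*4 = 104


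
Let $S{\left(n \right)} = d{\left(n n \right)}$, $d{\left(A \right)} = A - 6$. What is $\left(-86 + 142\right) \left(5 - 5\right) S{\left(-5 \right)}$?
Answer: $0$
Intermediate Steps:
$d{\left(A \right)} = -6 + A$ ($d{\left(A \right)} = A - 6 = -6 + A$)
$S{\left(n \right)} = -6 + n^{2}$ ($S{\left(n \right)} = -6 + n n = -6 + n^{2}$)
$\left(-86 + 142\right) \left(5 - 5\right) S{\left(-5 \right)} = \left(-86 + 142\right) \left(5 - 5\right) \left(-6 + \left(-5\right)^{2}\right) = 56 \cdot 0 \left(-6 + 25\right) = 56 \cdot 0 \cdot 19 = 56 \cdot 0 = 0$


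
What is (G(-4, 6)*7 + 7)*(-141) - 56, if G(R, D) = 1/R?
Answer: -3185/4 ≈ -796.25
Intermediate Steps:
(G(-4, 6)*7 + 7)*(-141) - 56 = (7/(-4) + 7)*(-141) - 56 = (-1/4*7 + 7)*(-141) - 56 = (-7/4 + 7)*(-141) - 56 = (21/4)*(-141) - 56 = -2961/4 - 56 = -3185/4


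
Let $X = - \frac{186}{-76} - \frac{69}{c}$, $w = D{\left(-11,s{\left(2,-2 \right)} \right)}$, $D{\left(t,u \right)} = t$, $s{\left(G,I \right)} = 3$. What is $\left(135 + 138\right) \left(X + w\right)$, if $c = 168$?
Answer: $- \frac{371943}{152} \approx -2447.0$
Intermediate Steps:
$w = -11$
$X = \frac{2167}{1064}$ ($X = - \frac{186}{-76} - \frac{69}{168} = \left(-186\right) \left(- \frac{1}{76}\right) - \frac{23}{56} = \frac{93}{38} - \frac{23}{56} = \frac{2167}{1064} \approx 2.0367$)
$\left(135 + 138\right) \left(X + w\right) = \left(135 + 138\right) \left(\frac{2167}{1064} - 11\right) = 273 \left(- \frac{9537}{1064}\right) = - \frac{371943}{152}$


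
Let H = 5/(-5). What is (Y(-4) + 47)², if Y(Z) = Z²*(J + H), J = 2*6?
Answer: 49729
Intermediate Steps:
H = -1 (H = 5*(-⅕) = -1)
J = 12
Y(Z) = 11*Z² (Y(Z) = Z²*(12 - 1) = Z²*11 = 11*Z²)
(Y(-4) + 47)² = (11*(-4)² + 47)² = (11*16 + 47)² = (176 + 47)² = 223² = 49729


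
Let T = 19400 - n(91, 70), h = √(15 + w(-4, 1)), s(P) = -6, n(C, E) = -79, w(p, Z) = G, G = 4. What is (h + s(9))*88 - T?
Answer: -20007 + 88*√19 ≈ -19623.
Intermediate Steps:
w(p, Z) = 4
h = √19 (h = √(15 + 4) = √19 ≈ 4.3589)
T = 19479 (T = 19400 - 1*(-79) = 19400 + 79 = 19479)
(h + s(9))*88 - T = (√19 - 6)*88 - 1*19479 = (-6 + √19)*88 - 19479 = (-528 + 88*√19) - 19479 = -20007 + 88*√19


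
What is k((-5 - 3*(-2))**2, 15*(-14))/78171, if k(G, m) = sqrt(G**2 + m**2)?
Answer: sqrt(44101)/78171 ≈ 0.0026864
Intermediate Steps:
k((-5 - 3*(-2))**2, 15*(-14))/78171 = sqrt(((-5 - 3*(-2))**2)**2 + (15*(-14))**2)/78171 = sqrt(((-5 + 6)**2)**2 + (-210)**2)*(1/78171) = sqrt((1**2)**2 + 44100)*(1/78171) = sqrt(1**2 + 44100)*(1/78171) = sqrt(1 + 44100)*(1/78171) = sqrt(44101)*(1/78171) = sqrt(44101)/78171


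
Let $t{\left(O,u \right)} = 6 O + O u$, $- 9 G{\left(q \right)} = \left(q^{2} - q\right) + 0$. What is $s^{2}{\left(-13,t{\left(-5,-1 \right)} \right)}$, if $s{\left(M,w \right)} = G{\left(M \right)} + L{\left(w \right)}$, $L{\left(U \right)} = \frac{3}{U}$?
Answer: $\frac{20948929}{50625} \approx 413.81$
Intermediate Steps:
$G{\left(q \right)} = - \frac{q^{2}}{9} + \frac{q}{9}$ ($G{\left(q \right)} = - \frac{\left(q^{2} - q\right) + 0}{9} = - \frac{q^{2} - q}{9} = - \frac{q^{2}}{9} + \frac{q}{9}$)
$s{\left(M,w \right)} = \frac{3}{w} + \frac{M \left(1 - M\right)}{9}$ ($s{\left(M,w \right)} = \frac{M \left(1 - M\right)}{9} + \frac{3}{w} = \frac{3}{w} + \frac{M \left(1 - M\right)}{9}$)
$s^{2}{\left(-13,t{\left(-5,-1 \right)} \right)} = \left(\frac{27 - - 13 \left(- 5 \left(6 - 1\right)\right) \left(-1 - 13\right)}{9 \left(- 5 \left(6 - 1\right)\right)}\right)^{2} = \left(\frac{27 - \left(-13\right) \left(\left(-5\right) 5\right) \left(-14\right)}{9 \left(\left(-5\right) 5\right)}\right)^{2} = \left(\frac{27 - \left(-13\right) \left(-25\right) \left(-14\right)}{9 \left(-25\right)}\right)^{2} = \left(\frac{1}{9} \left(- \frac{1}{25}\right) \left(27 + 4550\right)\right)^{2} = \left(\frac{1}{9} \left(- \frac{1}{25}\right) 4577\right)^{2} = \left(- \frac{4577}{225}\right)^{2} = \frac{20948929}{50625}$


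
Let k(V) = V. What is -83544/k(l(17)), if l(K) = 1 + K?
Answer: -13924/3 ≈ -4641.3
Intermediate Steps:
-83544/k(l(17)) = -83544/(1 + 17) = -83544/18 = -83544*1/18 = -13924/3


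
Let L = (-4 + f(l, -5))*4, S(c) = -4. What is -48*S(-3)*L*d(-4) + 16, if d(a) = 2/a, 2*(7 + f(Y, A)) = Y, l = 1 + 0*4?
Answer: 4048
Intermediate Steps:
l = 1 (l = 1 + 0 = 1)
f(Y, A) = -7 + Y/2
L = -42 (L = (-4 + (-7 + (½)*1))*4 = (-4 + (-7 + ½))*4 = (-4 - 13/2)*4 = -21/2*4 = -42)
-48*S(-3)*L*d(-4) + 16 = -48*(-4*(-42))*2/(-4) + 16 = -8064*2*(-¼) + 16 = -8064*(-1)/2 + 16 = -48*(-84) + 16 = 4032 + 16 = 4048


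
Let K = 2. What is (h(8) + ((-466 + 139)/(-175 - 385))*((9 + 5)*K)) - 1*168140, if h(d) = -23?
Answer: -3362933/20 ≈ -1.6815e+5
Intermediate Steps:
(h(8) + ((-466 + 139)/(-175 - 385))*((9 + 5)*K)) - 1*168140 = (-23 + ((-466 + 139)/(-175 - 385))*((9 + 5)*2)) - 1*168140 = (-23 + (-327/(-560))*(14*2)) - 168140 = (-23 - 327*(-1/560)*28) - 168140 = (-23 + (327/560)*28) - 168140 = (-23 + 327/20) - 168140 = -133/20 - 168140 = -3362933/20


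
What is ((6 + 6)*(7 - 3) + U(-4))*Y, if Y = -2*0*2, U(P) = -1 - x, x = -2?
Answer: 0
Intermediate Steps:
U(P) = 1 (U(P) = -1 - 1*(-2) = -1 + 2 = 1)
Y = 0 (Y = 0*2 = 0)
((6 + 6)*(7 - 3) + U(-4))*Y = ((6 + 6)*(7 - 3) + 1)*0 = (12*4 + 1)*0 = (48 + 1)*0 = 49*0 = 0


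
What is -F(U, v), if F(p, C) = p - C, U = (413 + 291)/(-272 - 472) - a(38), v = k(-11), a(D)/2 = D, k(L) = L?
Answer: 6133/93 ≈ 65.946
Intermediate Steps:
a(D) = 2*D
v = -11
U = -7156/93 (U = (413 + 291)/(-272 - 472) - 2*38 = 704/(-744) - 1*76 = 704*(-1/744) - 76 = -88/93 - 76 = -7156/93 ≈ -76.946)
-F(U, v) = -(-7156/93 - 1*(-11)) = -(-7156/93 + 11) = -1*(-6133/93) = 6133/93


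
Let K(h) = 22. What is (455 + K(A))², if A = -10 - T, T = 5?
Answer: 227529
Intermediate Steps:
A = -15 (A = -10 - 1*5 = -10 - 5 = -15)
(455 + K(A))² = (455 + 22)² = 477² = 227529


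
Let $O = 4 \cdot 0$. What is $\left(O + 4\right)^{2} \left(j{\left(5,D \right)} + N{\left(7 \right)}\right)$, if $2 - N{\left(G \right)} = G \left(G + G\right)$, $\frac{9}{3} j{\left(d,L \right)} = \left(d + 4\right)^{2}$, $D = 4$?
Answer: $-1104$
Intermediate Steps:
$O = 0$
$j{\left(d,L \right)} = \frac{\left(4 + d\right)^{2}}{3}$ ($j{\left(d,L \right)} = \frac{\left(d + 4\right)^{2}}{3} = \frac{\left(4 + d\right)^{2}}{3}$)
$N{\left(G \right)} = 2 - 2 G^{2}$ ($N{\left(G \right)} = 2 - G \left(G + G\right) = 2 - G 2 G = 2 - 2 G^{2}$)
$\left(O + 4\right)^{2} \left(j{\left(5,D \right)} + N{\left(7 \right)}\right) = \left(0 + 4\right)^{2} \left(\frac{\left(4 + 5\right)^{2}}{3} + \left(2 - 2 \cdot 7^{2}\right)\right) = 4^{2} \left(\frac{9^{2}}{3} + \left(2 - 98\right)\right) = 16 \left(\frac{1}{3} \cdot 81 + \left(2 - 98\right)\right) = 16 \left(27 - 96\right) = 16 \left(-69\right) = -1104$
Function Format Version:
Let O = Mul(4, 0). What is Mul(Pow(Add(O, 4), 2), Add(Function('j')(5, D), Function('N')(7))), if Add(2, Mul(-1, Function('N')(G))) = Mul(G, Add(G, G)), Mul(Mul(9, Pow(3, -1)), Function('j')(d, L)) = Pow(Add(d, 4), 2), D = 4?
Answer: -1104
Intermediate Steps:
O = 0
Function('j')(d, L) = Mul(Rational(1, 3), Pow(Add(4, d), 2)) (Function('j')(d, L) = Mul(Rational(1, 3), Pow(Add(d, 4), 2)) = Mul(Rational(1, 3), Pow(Add(4, d), 2)))
Function('N')(G) = Add(2, Mul(-2, Pow(G, 2))) (Function('N')(G) = Add(2, Mul(-1, Mul(G, Add(G, G)))) = Add(2, Mul(-1, Mul(G, Mul(2, G)))) = Add(2, Mul(-1, Mul(2, Pow(G, 2)))) = Add(2, Mul(-2, Pow(G, 2))))
Mul(Pow(Add(O, 4), 2), Add(Function('j')(5, D), Function('N')(7))) = Mul(Pow(Add(0, 4), 2), Add(Mul(Rational(1, 3), Pow(Add(4, 5), 2)), Add(2, Mul(-2, Pow(7, 2))))) = Mul(Pow(4, 2), Add(Mul(Rational(1, 3), Pow(9, 2)), Add(2, Mul(-2, 49)))) = Mul(16, Add(Mul(Rational(1, 3), 81), Add(2, -98))) = Mul(16, Add(27, -96)) = Mul(16, -69) = -1104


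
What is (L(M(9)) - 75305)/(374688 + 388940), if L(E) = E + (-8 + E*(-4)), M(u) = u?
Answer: -18835/190907 ≈ -0.098661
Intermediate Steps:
L(E) = -8 - 3*E (L(E) = E + (-8 - 4*E) = -8 - 3*E)
(L(M(9)) - 75305)/(374688 + 388940) = ((-8 - 3*9) - 75305)/(374688 + 388940) = ((-8 - 27) - 75305)/763628 = (-35 - 75305)*(1/763628) = -75340*1/763628 = -18835/190907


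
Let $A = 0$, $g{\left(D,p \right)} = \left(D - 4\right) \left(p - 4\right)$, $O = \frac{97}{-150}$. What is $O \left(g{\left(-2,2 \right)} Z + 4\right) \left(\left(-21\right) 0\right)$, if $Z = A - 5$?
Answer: $0$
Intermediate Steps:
$O = - \frac{97}{150}$ ($O = 97 \left(- \frac{1}{150}\right) = - \frac{97}{150} \approx -0.64667$)
$g{\left(D,p \right)} = \left(-4 + D\right) \left(-4 + p\right)$
$Z = -5$ ($Z = 0 - 5 = -5$)
$O \left(g{\left(-2,2 \right)} Z + 4\right) \left(\left(-21\right) 0\right) = - \frac{97 \left(\left(16 - -8 - 8 - 4\right) \left(-5\right) + 4\right)}{150} \left(\left(-21\right) 0\right) = - \frac{97 \left(\left(16 + 8 - 8 - 4\right) \left(-5\right) + 4\right)}{150} \cdot 0 = - \frac{97 \left(12 \left(-5\right) + 4\right)}{150} \cdot 0 = - \frac{97 \left(-60 + 4\right)}{150} \cdot 0 = \left(- \frac{97}{150}\right) \left(-56\right) 0 = \frac{2716}{75} \cdot 0 = 0$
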